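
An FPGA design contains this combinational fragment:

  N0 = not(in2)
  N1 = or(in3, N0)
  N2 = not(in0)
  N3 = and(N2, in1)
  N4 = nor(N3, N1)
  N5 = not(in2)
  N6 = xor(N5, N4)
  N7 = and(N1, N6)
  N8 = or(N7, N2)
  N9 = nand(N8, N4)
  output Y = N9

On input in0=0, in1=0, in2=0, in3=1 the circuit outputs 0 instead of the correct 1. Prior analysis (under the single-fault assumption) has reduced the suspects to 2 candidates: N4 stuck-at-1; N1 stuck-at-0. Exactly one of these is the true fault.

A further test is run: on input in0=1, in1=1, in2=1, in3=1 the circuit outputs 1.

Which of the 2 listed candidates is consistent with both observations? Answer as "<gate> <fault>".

N1 stuck-at-0

Evaluate each candidate on input in0=1, in1=1, in2=1, in3=1:
  N4 stuck-at-1: N0=0, N1=1, N2=0, N3=0, N4=1 [stuck-at-1], N5=0, N6=1, N7=1, N8=1, N9=0 → 0 — eliminated
  N1 stuck-at-0: N0=0, N1=0 [stuck-at-0], N2=0, N3=0, N4=1, N5=0, N6=1, N7=0, N8=0, N9=1 → 1 — matches
Only N1 stuck-at-0 reproduces the observed 1.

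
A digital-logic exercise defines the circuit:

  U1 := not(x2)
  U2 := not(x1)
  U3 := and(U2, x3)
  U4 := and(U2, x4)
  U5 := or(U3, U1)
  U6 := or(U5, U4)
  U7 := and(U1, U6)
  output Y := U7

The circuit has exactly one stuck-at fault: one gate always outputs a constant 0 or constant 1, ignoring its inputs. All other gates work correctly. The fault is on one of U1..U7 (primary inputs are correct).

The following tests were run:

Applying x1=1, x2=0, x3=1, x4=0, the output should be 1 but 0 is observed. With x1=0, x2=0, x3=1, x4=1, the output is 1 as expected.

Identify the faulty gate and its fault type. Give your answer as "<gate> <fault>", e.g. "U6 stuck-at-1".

Fault-free values for test 1 (x1=1, x2=0, x3=1, x4=0): U1=1, U2=0, U3=0, U4=0, U5=1, U6=1, U7=1, giving Y=1. Observed 0.
Test 1: faults giving observed 0 are {U1 stuck-at-0, U5 stuck-at-0, U6 stuck-at-0, U7 stuck-at-0}.
Test 2 (x1=0, x2=0, x3=1, x4=1): fault-free U1=1, U2=1, U3=1, U4=1, U5=1, U6=1, U7=1 → 1; observed 1. Eliminates U1 stuck-at-0, U6 stuck-at-0, U7 stuck-at-0.
Only U5 stuck-at-0 is consistent with every test.

U5 stuck-at-0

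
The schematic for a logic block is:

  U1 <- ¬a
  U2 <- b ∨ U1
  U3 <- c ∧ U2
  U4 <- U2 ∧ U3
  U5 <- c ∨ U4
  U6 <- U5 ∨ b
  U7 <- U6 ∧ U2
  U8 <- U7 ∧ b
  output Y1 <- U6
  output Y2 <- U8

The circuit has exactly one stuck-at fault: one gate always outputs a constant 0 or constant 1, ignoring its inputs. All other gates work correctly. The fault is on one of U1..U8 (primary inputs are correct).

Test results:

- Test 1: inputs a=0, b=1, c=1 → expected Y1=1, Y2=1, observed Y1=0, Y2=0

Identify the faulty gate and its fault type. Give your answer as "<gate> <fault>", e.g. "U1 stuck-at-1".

U6 stuck-at-0

Fault-free values for test 1 (a=0, b=1, c=1): U1=1, U2=1, U3=1, U4=1, U5=1, U6=1, U7=1, U8=1, giving Y1=1, Y2=1. Observed Y1=0, Y2=0.
Test 1: faults giving observed Y1=0, Y2=0 are {U6 stuck-at-0}.
Only U6 stuck-at-0 is consistent with every test.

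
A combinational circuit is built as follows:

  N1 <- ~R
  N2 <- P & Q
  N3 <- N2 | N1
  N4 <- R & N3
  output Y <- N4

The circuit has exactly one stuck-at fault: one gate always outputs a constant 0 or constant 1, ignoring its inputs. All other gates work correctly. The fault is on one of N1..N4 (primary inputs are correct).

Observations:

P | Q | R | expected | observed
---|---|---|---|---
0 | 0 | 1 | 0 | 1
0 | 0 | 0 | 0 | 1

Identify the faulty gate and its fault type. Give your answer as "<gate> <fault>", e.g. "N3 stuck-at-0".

Fault-free values for test 1 (P=0, Q=0, R=1): N1=0, N2=0, N3=0, N4=0, giving Y=0. Observed 1.
Test 1: faults giving observed 1 are {N1 stuck-at-1, N2 stuck-at-1, N3 stuck-at-1, N4 stuck-at-1}.
Test 2 (P=0, Q=0, R=0): fault-free N1=1, N2=0, N3=1, N4=0 → 0; observed 1. Eliminates N1 stuck-at-1, N2 stuck-at-1, N3 stuck-at-1.
Only N4 stuck-at-1 is consistent with every test.

N4 stuck-at-1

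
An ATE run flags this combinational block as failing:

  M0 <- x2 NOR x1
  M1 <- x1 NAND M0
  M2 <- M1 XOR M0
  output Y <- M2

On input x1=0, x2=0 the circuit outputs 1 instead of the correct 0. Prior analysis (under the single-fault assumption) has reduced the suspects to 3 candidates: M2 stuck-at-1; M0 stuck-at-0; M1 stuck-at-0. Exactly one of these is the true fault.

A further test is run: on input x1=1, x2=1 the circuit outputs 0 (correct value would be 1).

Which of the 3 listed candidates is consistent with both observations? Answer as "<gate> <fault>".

Evaluate each candidate on input x1=1, x2=1:
  M2 stuck-at-1: M0=0, M1=1, M2=1 [stuck-at-1] → 1 — eliminated
  M0 stuck-at-0: M0=0 [stuck-at-0], M1=1, M2=1 → 1 — eliminated
  M1 stuck-at-0: M0=0, M1=0 [stuck-at-0], M2=0 → 0 — matches
Only M1 stuck-at-0 reproduces the observed 0.

M1 stuck-at-0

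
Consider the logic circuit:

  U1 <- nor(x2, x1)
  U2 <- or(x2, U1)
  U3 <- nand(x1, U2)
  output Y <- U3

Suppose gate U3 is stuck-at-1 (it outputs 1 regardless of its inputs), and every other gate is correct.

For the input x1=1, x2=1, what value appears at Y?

Propagate with U3 forced: U1=0, U2=1, U3=1 [stuck-at-1].
So Y = 1. (Without the fault it would be 0.)

1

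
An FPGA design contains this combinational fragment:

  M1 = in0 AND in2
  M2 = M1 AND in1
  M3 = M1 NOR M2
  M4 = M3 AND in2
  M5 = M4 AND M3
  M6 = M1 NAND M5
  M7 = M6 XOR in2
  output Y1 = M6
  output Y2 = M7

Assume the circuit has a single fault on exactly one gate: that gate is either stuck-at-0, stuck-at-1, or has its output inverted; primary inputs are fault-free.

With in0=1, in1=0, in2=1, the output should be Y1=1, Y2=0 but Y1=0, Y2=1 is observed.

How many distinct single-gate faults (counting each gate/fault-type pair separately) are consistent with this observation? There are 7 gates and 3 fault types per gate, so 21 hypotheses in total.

Fault-free: M1=1, M2=0, M3=0, M4=0, M5=0, M6=1, M7=0 → Y1=1, Y2=0. Observed Y1=0, Y2=1.
  M1: none of the 3 fault types match ✗
  M2: none of the 3 fault types match ✗
  M3: stuck-at-1, inverted output ✓; others ✗
  M4: none of the 3 fault types match ✗
  M5: stuck-at-1, inverted output ✓; others ✗
  M6: stuck-at-0, inverted output ✓; others ✗
  M7: none of the 3 fault types match ✗
Consistent faults: {M3 stuck-at-1, M3 inverted output, M5 stuck-at-1, M5 inverted output, M6 stuck-at-0, M6 inverted output} — 6 in all.

6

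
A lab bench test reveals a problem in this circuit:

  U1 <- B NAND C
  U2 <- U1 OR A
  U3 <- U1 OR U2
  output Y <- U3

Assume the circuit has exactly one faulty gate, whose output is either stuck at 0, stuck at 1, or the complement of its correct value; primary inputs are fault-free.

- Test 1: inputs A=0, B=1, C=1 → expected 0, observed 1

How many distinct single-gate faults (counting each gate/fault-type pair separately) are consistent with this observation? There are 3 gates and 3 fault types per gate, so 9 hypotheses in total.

Fault-free: U1=0, U2=0, U3=0 → 0. Observed 1.
  U1 stuck-at-0: output 0 ✗
  U1 stuck-at-1: output 1 ✓
  U1 inverted output: output 1 ✓
  U2 stuck-at-0: output 0 ✗
  U2 stuck-at-1: output 1 ✓
  U2 inverted output: output 1 ✓
  U3 stuck-at-0: output 0 ✗
  U3 stuck-at-1: output 1 ✓
  U3 inverted output: output 1 ✓
Consistent faults: {U1 stuck-at-1, U1 inverted output, U2 stuck-at-1, U2 inverted output, U3 stuck-at-1, U3 inverted output} — 6 in all.

6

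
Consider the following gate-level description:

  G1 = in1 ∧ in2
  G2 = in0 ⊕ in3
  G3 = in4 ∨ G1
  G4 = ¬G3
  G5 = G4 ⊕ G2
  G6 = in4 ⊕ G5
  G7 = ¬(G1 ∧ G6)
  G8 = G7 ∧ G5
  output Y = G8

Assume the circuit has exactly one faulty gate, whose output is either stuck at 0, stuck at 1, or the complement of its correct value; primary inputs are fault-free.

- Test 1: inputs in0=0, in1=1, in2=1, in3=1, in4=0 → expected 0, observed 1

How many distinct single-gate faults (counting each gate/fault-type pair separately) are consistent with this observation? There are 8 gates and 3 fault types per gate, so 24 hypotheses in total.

Fault-free: G1=1, G2=1, G3=1, G4=0, G5=1, G6=1, G7=0, G8=0 → 0. Observed 1.
  G1: none of the 3 fault types match ✗
  G2: none of the 3 fault types match ✗
  G3: none of the 3 fault types match ✗
  G4: none of the 3 fault types match ✗
  G5: none of the 3 fault types match ✗
  G6: stuck-at-0, inverted output ✓; others ✗
  G7: stuck-at-1, inverted output ✓; others ✗
  G8: stuck-at-1, inverted output ✓; others ✗
Consistent faults: {G6 stuck-at-0, G6 inverted output, G7 stuck-at-1, G7 inverted output, G8 stuck-at-1, G8 inverted output} — 6 in all.

6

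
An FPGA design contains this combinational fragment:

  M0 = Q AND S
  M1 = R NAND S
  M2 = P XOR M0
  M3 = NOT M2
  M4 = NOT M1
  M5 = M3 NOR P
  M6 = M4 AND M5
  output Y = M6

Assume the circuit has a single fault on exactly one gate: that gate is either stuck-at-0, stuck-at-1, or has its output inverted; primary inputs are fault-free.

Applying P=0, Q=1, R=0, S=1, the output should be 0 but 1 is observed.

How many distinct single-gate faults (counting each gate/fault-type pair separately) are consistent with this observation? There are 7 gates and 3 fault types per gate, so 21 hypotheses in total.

Fault-free: M0=1, M1=1, M2=1, M3=0, M4=0, M5=1, M6=0 → 0. Observed 1.
  M0: none of the 3 fault types match ✗
  M1: stuck-at-0, inverted output ✓; others ✗
  M2: none of the 3 fault types match ✗
  M3: none of the 3 fault types match ✗
  M4: stuck-at-1, inverted output ✓; others ✗
  M5: none of the 3 fault types match ✗
  M6: stuck-at-1, inverted output ✓; others ✗
Consistent faults: {M1 stuck-at-0, M1 inverted output, M4 stuck-at-1, M4 inverted output, M6 stuck-at-1, M6 inverted output} — 6 in all.

6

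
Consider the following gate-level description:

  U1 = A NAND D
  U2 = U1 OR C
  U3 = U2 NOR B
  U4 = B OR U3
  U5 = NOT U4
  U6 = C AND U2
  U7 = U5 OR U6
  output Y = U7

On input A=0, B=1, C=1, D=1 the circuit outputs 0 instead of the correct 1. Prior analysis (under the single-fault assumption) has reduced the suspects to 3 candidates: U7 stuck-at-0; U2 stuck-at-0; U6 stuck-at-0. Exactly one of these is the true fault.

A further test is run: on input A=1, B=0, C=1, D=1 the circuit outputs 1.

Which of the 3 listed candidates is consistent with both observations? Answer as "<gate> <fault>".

Evaluate each candidate on input A=1, B=0, C=1, D=1:
  U7 stuck-at-0: U1=0, U2=1, U3=0, U4=0, U5=1, U6=1, U7=0 [stuck-at-0] → 0 — eliminated
  U2 stuck-at-0: U1=0, U2=0 [stuck-at-0], U3=1, U4=1, U5=0, U6=0, U7=0 → 0 — eliminated
  U6 stuck-at-0: U1=0, U2=1, U3=0, U4=0, U5=1, U6=0 [stuck-at-0], U7=1 → 1 — matches
Only U6 stuck-at-0 reproduces the observed 1.

U6 stuck-at-0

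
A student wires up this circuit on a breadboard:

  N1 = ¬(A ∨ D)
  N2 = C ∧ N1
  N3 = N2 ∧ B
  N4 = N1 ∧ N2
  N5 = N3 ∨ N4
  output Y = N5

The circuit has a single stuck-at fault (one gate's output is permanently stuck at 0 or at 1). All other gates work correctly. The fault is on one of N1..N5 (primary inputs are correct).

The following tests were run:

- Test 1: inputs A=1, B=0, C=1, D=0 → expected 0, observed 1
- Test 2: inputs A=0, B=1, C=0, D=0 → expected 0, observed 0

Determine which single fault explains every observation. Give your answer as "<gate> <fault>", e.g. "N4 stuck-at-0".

N1 stuck-at-1

Fault-free values for test 1 (A=1, B=0, C=1, D=0): N1=0, N2=0, N3=0, N4=0, N5=0, giving Y=0. Observed 1.
Test 1: faults giving observed 1 are {N1 stuck-at-1, N3 stuck-at-1, N4 stuck-at-1, N5 stuck-at-1}.
Test 2 (A=0, B=1, C=0, D=0): fault-free N1=1, N2=0, N3=0, N4=0, N5=0 → 0; observed 0. Eliminates N3 stuck-at-1, N4 stuck-at-1, N5 stuck-at-1.
Only N1 stuck-at-1 is consistent with every test.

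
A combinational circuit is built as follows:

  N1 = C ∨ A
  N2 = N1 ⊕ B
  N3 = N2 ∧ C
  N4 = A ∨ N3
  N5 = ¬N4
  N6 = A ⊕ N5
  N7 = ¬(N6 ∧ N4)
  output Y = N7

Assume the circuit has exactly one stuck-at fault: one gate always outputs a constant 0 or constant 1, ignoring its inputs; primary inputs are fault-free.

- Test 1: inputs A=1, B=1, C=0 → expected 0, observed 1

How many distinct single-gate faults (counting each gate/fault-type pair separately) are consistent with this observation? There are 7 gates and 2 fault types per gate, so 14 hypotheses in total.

Fault-free: N1=1, N2=0, N3=0, N4=1, N5=0, N6=1, N7=0 → 0. Observed 1.
  N1 stuck-at-0: output 0 ✗
  N1 stuck-at-1: output 0 ✗
  N2 stuck-at-0: output 0 ✗
  N2 stuck-at-1: output 0 ✗
  N3 stuck-at-0: output 0 ✗
  N3 stuck-at-1: output 0 ✗
  N4 stuck-at-0: output 1 ✓
  N4 stuck-at-1: output 0 ✗
  N5 stuck-at-0: output 0 ✗
  N5 stuck-at-1: output 1 ✓
  N6 stuck-at-0: output 1 ✓
  N6 stuck-at-1: output 0 ✗
  N7 stuck-at-0: output 0 ✗
  N7 stuck-at-1: output 1 ✓
Consistent faults: {N4 stuck-at-0, N5 stuck-at-1, N6 stuck-at-0, N7 stuck-at-1} — 4 in all.

4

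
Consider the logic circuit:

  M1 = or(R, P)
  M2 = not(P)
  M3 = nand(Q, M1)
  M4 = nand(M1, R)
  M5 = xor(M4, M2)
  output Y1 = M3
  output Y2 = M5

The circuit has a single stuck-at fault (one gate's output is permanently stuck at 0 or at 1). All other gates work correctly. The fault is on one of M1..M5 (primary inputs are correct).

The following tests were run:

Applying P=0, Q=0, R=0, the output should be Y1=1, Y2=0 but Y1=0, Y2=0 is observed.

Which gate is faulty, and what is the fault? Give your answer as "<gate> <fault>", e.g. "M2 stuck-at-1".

Fault-free values for test 1 (P=0, Q=0, R=0): M1=0, M2=1, M3=1, M4=1, M5=0, giving Y1=1, Y2=0. Observed Y1=0, Y2=0.
Test 1: faults giving observed Y1=0, Y2=0 are {M3 stuck-at-0}.
Only M3 stuck-at-0 is consistent with every test.

M3 stuck-at-0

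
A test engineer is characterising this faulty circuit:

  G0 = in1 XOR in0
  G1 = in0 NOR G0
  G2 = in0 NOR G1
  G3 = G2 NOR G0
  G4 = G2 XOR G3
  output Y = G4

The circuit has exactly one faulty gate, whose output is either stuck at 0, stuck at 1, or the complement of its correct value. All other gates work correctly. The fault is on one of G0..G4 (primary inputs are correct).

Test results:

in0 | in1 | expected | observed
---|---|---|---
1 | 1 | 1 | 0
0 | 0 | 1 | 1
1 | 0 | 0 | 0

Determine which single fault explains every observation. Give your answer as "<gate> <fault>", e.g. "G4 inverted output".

Fault-free values for test 1 (in0=1, in1=1): G0=0, G1=0, G2=0, G3=1, G4=1, giving Y=1. Observed 0.
Test 1: faults giving observed 0 are {G0 stuck-at-1, G0 inverted output, G3 stuck-at-0, G3 inverted output, G4 stuck-at-0, G4 inverted output}.
Test 2 (in0=0, in1=0): fault-free G0=0, G1=1, G2=0, G3=1, G4=1 → 1; observed 1. Eliminates G3 stuck-at-0, G3 inverted output, G4 stuck-at-0, G4 inverted output.
Test 3 (in0=1, in1=0): fault-free G0=1, G1=0, G2=0, G3=0, G4=0 → 0; observed 0. Eliminates G0 inverted output.
Only G0 stuck-at-1 is consistent with every test.

G0 stuck-at-1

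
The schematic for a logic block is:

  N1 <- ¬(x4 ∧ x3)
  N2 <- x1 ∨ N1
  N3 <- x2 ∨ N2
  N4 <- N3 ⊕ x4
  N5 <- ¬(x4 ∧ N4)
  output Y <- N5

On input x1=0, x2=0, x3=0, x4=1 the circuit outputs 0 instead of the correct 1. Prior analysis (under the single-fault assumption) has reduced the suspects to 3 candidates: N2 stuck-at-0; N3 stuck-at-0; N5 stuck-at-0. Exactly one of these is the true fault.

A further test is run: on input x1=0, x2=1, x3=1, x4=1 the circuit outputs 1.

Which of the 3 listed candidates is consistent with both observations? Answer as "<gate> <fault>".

Evaluate each candidate on input x1=0, x2=1, x3=1, x4=1:
  N2 stuck-at-0: N1=0, N2=0 [stuck-at-0], N3=1, N4=0, N5=1 → 1 — matches
  N3 stuck-at-0: N1=0, N2=0, N3=0 [stuck-at-0], N4=1, N5=0 → 0 — eliminated
  N5 stuck-at-0: N1=0, N2=0, N3=1, N4=0, N5=0 [stuck-at-0] → 0 — eliminated
Only N2 stuck-at-0 reproduces the observed 1.

N2 stuck-at-0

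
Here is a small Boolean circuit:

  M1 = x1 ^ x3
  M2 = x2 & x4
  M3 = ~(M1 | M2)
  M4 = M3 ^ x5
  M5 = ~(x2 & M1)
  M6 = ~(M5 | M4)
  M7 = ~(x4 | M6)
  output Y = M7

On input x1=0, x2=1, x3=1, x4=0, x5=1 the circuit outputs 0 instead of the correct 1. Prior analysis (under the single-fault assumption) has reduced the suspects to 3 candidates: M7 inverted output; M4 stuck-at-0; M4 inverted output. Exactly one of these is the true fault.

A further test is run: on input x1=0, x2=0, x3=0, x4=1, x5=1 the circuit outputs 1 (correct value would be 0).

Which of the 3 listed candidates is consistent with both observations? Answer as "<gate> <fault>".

Evaluate each candidate on input x1=0, x2=0, x3=0, x4=1, x5=1:
  M7 inverted output: M1=0, M2=0, M3=1, M4=0, M5=1, M6=0, M7=1 [inverted output] → 1 — matches
  M4 stuck-at-0: M1=0, M2=0, M3=1, M4=0 [stuck-at-0], M5=1, M6=0, M7=0 → 0 — eliminated
  M4 inverted output: M1=0, M2=0, M3=1, M4=1 [inverted output], M5=1, M6=0, M7=0 → 0 — eliminated
Only M7 inverted output reproduces the observed 1.

M7 inverted output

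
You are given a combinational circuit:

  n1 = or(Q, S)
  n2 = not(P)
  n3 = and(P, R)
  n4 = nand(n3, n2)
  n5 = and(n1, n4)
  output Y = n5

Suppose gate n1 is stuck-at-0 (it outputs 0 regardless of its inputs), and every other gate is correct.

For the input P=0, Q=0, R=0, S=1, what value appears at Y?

0

Propagate with n1 forced: n1=0 [stuck-at-0], n2=1, n3=0, n4=1, n5=0.
So Y = 0. (Without the fault it would be 1.)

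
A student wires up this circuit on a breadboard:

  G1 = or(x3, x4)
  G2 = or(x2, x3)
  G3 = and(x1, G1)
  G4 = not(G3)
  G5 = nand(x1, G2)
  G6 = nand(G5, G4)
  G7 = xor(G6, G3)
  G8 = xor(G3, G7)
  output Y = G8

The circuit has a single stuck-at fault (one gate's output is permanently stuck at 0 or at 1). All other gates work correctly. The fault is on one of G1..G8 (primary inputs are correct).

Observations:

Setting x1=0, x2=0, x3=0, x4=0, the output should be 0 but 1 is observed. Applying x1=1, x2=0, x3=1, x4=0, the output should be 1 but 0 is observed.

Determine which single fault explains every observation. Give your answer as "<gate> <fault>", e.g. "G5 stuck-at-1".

G7 stuck-at-1

Fault-free values for test 1 (x1=0, x2=0, x3=0, x4=0): G1=0, G2=0, G3=0, G4=1, G5=1, G6=0, G7=0, G8=0, giving Y=0. Observed 1.
Test 1: faults giving observed 1 are {G3 stuck-at-1, G4 stuck-at-0, G5 stuck-at-0, G6 stuck-at-1, G7 stuck-at-1, G8 stuck-at-1}.
Test 2 (x1=1, x2=0, x3=1, x4=0): fault-free G1=1, G2=1, G3=1, G4=0, G5=0, G6=1, G7=0, G8=1 → 1; observed 0. Eliminates G3 stuck-at-1, G4 stuck-at-0, G5 stuck-at-0, G6 stuck-at-1, G8 stuck-at-1.
Only G7 stuck-at-1 is consistent with every test.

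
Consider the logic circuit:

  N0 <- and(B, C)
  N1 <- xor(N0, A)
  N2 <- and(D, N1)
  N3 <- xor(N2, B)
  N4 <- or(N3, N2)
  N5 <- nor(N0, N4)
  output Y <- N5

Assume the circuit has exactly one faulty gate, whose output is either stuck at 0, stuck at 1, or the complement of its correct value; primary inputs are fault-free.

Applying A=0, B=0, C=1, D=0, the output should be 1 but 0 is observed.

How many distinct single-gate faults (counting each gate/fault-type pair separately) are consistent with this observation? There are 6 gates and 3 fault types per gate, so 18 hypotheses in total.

Fault-free: N0=0, N1=0, N2=0, N3=0, N4=0, N5=1 → 1. Observed 0.
  N0: stuck-at-1, inverted output ✓; others ✗
  N1: none of the 3 fault types match ✗
  N2: stuck-at-1, inverted output ✓; others ✗
  N3: stuck-at-1, inverted output ✓; others ✗
  N4: stuck-at-1, inverted output ✓; others ✗
  N5: stuck-at-0, inverted output ✓; others ✗
Consistent faults: {N0 stuck-at-1, N0 inverted output, N2 stuck-at-1, N2 inverted output, N3 stuck-at-1, N3 inverted output, N4 stuck-at-1, N4 inverted output, N5 stuck-at-0, N5 inverted output} — 10 in all.

10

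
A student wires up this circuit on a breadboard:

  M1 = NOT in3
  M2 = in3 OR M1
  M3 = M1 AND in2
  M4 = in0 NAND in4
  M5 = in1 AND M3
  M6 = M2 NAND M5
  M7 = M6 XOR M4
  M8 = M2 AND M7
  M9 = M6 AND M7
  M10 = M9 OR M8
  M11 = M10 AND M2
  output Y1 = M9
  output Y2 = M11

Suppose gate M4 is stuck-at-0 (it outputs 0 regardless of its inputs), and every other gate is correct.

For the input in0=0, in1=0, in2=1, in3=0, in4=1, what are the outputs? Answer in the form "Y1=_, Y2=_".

Y1=1, Y2=1

Propagate with M4 forced: M1=1, M2=1, M3=1, M4=0 [stuck-at-0], M5=0, M6=1, M7=1, M8=1, M9=1, M10=1, M11=1.
So the outputs are Y1=1, Y2=1. (Without the fault they would be Y1=0, Y2=0.)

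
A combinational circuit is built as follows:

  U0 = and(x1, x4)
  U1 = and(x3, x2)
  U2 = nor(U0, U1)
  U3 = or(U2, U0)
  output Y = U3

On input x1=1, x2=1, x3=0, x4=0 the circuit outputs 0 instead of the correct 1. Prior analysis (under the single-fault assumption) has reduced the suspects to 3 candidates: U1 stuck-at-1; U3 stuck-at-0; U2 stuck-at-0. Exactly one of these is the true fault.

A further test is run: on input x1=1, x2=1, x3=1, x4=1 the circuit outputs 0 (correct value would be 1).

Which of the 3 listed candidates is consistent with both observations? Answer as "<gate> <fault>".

Evaluate each candidate on input x1=1, x2=1, x3=1, x4=1:
  U1 stuck-at-1: U0=1, U1=1 [stuck-at-1], U2=0, U3=1 → 1 — eliminated
  U3 stuck-at-0: U0=1, U1=1, U2=0, U3=0 [stuck-at-0] → 0 — matches
  U2 stuck-at-0: U0=1, U1=1, U2=0 [stuck-at-0], U3=1 → 1 — eliminated
Only U3 stuck-at-0 reproduces the observed 0.

U3 stuck-at-0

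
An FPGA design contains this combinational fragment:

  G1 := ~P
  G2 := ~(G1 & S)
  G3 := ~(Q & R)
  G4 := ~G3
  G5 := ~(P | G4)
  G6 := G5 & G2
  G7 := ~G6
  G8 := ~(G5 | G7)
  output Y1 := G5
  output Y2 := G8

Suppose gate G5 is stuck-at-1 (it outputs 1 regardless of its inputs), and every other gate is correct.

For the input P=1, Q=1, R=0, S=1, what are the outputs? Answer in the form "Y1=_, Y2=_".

Y1=1, Y2=0

Propagate with G5 forced: G1=0, G2=1, G3=1, G4=0, G5=1 [stuck-at-1], G6=1, G7=0, G8=0.
So the outputs are Y1=1, Y2=0. (Without the fault they would be Y1=0, Y2=0.)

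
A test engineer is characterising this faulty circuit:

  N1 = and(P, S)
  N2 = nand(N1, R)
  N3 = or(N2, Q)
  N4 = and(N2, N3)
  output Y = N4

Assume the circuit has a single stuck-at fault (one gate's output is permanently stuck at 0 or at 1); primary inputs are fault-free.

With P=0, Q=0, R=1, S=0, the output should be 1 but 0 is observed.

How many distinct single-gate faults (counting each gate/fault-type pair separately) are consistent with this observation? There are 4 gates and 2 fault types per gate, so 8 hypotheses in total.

Fault-free: N1=0, N2=1, N3=1, N4=1 → 1. Observed 0.
  N1 stuck-at-0: output 1 ✗
  N1 stuck-at-1: output 0 ✓
  N2 stuck-at-0: output 0 ✓
  N2 stuck-at-1: output 1 ✗
  N3 stuck-at-0: output 0 ✓
  N3 stuck-at-1: output 1 ✗
  N4 stuck-at-0: output 0 ✓
  N4 stuck-at-1: output 1 ✗
Consistent faults: {N1 stuck-at-1, N2 stuck-at-0, N3 stuck-at-0, N4 stuck-at-0} — 4 in all.

4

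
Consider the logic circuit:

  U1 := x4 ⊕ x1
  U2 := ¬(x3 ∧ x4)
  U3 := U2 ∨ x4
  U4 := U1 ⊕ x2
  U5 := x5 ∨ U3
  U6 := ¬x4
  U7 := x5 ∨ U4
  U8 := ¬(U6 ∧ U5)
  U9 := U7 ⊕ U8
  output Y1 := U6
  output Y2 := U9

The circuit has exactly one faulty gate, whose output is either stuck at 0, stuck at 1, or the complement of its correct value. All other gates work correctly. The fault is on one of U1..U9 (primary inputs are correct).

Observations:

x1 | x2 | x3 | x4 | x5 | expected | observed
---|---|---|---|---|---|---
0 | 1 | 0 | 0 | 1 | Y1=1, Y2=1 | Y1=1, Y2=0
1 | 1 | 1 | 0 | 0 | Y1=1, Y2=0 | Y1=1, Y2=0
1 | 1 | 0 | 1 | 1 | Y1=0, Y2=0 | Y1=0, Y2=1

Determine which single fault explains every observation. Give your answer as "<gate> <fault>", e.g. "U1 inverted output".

U7 stuck-at-0

Fault-free values for test 1 (x1=0, x2=1, x3=0, x4=0, x5=1): U1=0, U2=1, U3=1, U4=1, U5=1, U6=1, U7=1, U8=0, U9=1, giving Y1=1, Y2=1. Observed Y1=1, Y2=0.
Test 1: faults giving observed Y1=1, Y2=0 are {U5 stuck-at-0, U5 inverted output, U7 stuck-at-0, U7 inverted output, U8 stuck-at-1, U8 inverted output, U9 stuck-at-0, U9 inverted output}.
Test 2 (x1=1, x2=1, x3=1, x4=0, x5=0): fault-free U1=1, U2=1, U3=1, U4=0, U5=1, U6=1, U7=0, U8=0, U9=0 → Y1=1, Y2=0; observed Y1=1, Y2=0. Eliminates U5 stuck-at-0, U5 inverted output, U7 inverted output, U8 stuck-at-1, U8 inverted output, U9 inverted output.
Test 3 (x1=1, x2=1, x3=0, x4=1, x5=1): fault-free U1=0, U2=1, U3=1, U4=1, U5=1, U6=0, U7=1, U8=1, U9=0 → Y1=0, Y2=0; observed Y1=0, Y2=1. Eliminates U9 stuck-at-0.
Only U7 stuck-at-0 is consistent with every test.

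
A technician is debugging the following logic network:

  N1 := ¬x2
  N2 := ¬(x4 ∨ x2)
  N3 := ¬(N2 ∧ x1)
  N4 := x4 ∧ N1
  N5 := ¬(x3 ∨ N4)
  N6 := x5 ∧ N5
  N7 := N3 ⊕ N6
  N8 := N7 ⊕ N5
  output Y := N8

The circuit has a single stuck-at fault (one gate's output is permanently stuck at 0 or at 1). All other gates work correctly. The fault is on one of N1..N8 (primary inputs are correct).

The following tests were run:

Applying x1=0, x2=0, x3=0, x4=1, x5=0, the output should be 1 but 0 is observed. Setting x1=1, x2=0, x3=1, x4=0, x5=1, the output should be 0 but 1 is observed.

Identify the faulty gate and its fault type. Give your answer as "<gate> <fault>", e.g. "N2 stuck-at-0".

N6 stuck-at-1

Fault-free values for test 1 (x1=0, x2=0, x3=0, x4=1, x5=0): N1=1, N2=0, N3=1, N4=1, N5=0, N6=0, N7=1, N8=1, giving Y=1. Observed 0.
Test 1: faults giving observed 0 are {N1 stuck-at-0, N3 stuck-at-0, N4 stuck-at-0, N5 stuck-at-1, N6 stuck-at-1, N7 stuck-at-0, N8 stuck-at-0}.
Test 2 (x1=1, x2=0, x3=1, x4=0, x5=1): fault-free N1=1, N2=1, N3=0, N4=0, N5=0, N6=0, N7=0, N8=0 → 0; observed 1. Eliminates N1 stuck-at-0, N3 stuck-at-0, N4 stuck-at-0, N5 stuck-at-1, N7 stuck-at-0, N8 stuck-at-0.
Only N6 stuck-at-1 is consistent with every test.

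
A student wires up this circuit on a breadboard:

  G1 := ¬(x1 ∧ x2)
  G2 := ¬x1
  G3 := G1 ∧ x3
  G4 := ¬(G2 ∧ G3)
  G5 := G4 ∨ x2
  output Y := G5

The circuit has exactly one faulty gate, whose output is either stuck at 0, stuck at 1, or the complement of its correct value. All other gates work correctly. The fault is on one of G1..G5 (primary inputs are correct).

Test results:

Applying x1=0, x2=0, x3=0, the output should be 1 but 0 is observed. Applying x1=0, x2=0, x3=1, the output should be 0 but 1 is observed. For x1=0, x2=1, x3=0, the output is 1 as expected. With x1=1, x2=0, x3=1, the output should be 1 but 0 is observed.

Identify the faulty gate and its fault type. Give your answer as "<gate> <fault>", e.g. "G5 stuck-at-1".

G4 inverted output

Fault-free values for test 1 (x1=0, x2=0, x3=0): G1=1, G2=1, G3=0, G4=1, G5=1, giving Y=1. Observed 0.
Test 1: faults giving observed 0 are {G3 stuck-at-1, G3 inverted output, G4 stuck-at-0, G4 inverted output, G5 stuck-at-0, G5 inverted output}.
Test 2 (x1=0, x2=0, x3=1): fault-free G1=1, G2=1, G3=1, G4=0, G5=0 → 0; observed 1. Eliminates G3 stuck-at-1, G4 stuck-at-0, G5 stuck-at-0.
Test 3 (x1=0, x2=1, x3=0): fault-free G1=1, G2=1, G3=0, G4=1, G5=1 → 1; observed 1. Eliminates G5 inverted output.
Test 4 (x1=1, x2=0, x3=1): fault-free G1=1, G2=0, G3=1, G4=1, G5=1 → 1; observed 0. Eliminates G3 inverted output.
Only G4 inverted output is consistent with every test.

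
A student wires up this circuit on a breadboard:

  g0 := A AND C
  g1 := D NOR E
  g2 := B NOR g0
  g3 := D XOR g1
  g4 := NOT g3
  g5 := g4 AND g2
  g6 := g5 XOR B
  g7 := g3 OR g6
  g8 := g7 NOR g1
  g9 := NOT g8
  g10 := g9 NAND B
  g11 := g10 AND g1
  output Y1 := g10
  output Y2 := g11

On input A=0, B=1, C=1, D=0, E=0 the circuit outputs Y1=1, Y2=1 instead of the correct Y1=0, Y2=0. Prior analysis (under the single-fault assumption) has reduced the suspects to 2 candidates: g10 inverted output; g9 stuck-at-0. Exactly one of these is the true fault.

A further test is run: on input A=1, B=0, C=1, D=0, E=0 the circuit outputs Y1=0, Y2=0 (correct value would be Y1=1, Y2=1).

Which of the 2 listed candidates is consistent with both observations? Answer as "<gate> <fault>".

g10 inverted output

Evaluate each candidate on input A=1, B=0, C=1, D=0, E=0:
  g10 inverted output: g0=1, g1=1, g2=0, g3=1, g4=0, g5=0, g6=0, g7=1, g8=0, g9=1, g10=0 [inverted output], g11=0 → Y1=0, Y2=0 — matches
  g9 stuck-at-0: g0=1, g1=1, g2=0, g3=1, g4=0, g5=0, g6=0, g7=1, g8=0, g9=0 [stuck-at-0], g10=1, g11=1 → Y1=1, Y2=1 — eliminated
Only g10 inverted output reproduces the observed Y1=0, Y2=0.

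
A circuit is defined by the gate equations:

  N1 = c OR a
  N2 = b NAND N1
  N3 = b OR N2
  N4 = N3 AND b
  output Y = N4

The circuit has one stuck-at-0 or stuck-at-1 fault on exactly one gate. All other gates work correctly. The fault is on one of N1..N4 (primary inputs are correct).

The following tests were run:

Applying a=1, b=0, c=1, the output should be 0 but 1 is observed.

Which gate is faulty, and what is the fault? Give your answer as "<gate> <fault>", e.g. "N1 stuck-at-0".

N4 stuck-at-1

Fault-free values for test 1 (a=1, b=0, c=1): N1=1, N2=1, N3=1, N4=0, giving Y=0. Observed 1.
Test 1: faults giving observed 1 are {N4 stuck-at-1}.
Only N4 stuck-at-1 is consistent with every test.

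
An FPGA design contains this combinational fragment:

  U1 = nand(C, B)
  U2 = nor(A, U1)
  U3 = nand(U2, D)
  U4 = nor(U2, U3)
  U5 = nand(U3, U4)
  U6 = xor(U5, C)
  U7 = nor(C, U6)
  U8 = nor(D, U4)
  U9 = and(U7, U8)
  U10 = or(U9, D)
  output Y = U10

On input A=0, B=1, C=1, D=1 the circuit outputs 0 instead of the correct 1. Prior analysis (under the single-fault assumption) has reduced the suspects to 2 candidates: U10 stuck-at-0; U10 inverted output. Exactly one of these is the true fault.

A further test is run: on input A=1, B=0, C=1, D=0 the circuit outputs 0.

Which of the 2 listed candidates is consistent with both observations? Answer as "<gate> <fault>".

U10 stuck-at-0

Evaluate each candidate on input A=1, B=0, C=1, D=0:
  U10 stuck-at-0: U1=1, U2=0, U3=1, U4=0, U5=1, U6=0, U7=0, U8=1, U9=0, U10=0 [stuck-at-0] → 0 — matches
  U10 inverted output: U1=1, U2=0, U3=1, U4=0, U5=1, U6=0, U7=0, U8=1, U9=0, U10=1 [inverted output] → 1 — eliminated
Only U10 stuck-at-0 reproduces the observed 0.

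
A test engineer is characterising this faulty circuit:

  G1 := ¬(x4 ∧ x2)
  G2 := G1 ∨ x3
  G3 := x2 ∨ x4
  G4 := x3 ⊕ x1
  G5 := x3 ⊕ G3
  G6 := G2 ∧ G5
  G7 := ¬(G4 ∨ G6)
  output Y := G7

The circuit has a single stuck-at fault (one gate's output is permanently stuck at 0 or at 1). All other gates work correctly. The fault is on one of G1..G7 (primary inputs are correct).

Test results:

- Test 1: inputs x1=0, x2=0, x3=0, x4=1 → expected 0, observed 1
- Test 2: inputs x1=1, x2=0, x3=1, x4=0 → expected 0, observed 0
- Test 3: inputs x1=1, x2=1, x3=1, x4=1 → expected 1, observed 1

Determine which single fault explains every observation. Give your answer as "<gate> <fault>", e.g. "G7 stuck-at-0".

Fault-free values for test 1 (x1=0, x2=0, x3=0, x4=1): G1=1, G2=1, G3=1, G4=0, G5=1, G6=1, G7=0, giving Y=0. Observed 1.
Test 1: faults giving observed 1 are {G1 stuck-at-0, G2 stuck-at-0, G3 stuck-at-0, G5 stuck-at-0, G6 stuck-at-0, G7 stuck-at-1}.
Test 2 (x1=1, x2=0, x3=1, x4=0): fault-free G1=1, G2=1, G3=0, G4=0, G5=1, G6=1, G7=0 → 0; observed 0. Eliminates G2 stuck-at-0, G5 stuck-at-0, G6 stuck-at-0, G7 stuck-at-1.
Test 3 (x1=1, x2=1, x3=1, x4=1): fault-free G1=0, G2=1, G3=1, G4=0, G5=0, G6=0, G7=1 → 1; observed 1. Eliminates G3 stuck-at-0.
Only G1 stuck-at-0 is consistent with every test.

G1 stuck-at-0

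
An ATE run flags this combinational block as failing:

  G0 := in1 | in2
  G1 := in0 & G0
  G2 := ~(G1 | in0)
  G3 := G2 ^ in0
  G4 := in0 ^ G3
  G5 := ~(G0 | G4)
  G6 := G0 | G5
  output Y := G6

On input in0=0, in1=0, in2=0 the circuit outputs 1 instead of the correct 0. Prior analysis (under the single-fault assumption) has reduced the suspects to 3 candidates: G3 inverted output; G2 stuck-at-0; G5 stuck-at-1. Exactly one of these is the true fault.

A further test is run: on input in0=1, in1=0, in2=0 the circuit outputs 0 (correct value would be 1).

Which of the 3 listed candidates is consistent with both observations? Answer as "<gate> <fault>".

G3 inverted output

Evaluate each candidate on input in0=1, in1=0, in2=0:
  G3 inverted output: G0=0, G1=0, G2=0, G3=0 [inverted output], G4=1, G5=0, G6=0 → 0 — matches
  G2 stuck-at-0: G0=0, G1=0, G2=0 [stuck-at-0], G3=1, G4=0, G5=1, G6=1 → 1 — eliminated
  G5 stuck-at-1: G0=0, G1=0, G2=0, G3=1, G4=0, G5=1 [stuck-at-1], G6=1 → 1 — eliminated
Only G3 inverted output reproduces the observed 0.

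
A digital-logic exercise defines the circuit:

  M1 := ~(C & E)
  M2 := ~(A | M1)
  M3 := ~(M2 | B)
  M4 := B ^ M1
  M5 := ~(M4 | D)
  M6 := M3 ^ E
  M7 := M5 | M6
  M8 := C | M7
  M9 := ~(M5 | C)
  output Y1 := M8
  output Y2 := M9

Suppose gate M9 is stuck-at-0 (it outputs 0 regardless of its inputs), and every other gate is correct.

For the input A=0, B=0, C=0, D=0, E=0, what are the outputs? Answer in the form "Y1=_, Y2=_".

Propagate with M9 forced: M1=1, M2=0, M3=1, M4=1, M5=0, M6=1, M7=1, M8=1, M9=0 [stuck-at-0].
So the outputs are Y1=1, Y2=0. (Without the fault they would be Y1=1, Y2=1.)

Y1=1, Y2=0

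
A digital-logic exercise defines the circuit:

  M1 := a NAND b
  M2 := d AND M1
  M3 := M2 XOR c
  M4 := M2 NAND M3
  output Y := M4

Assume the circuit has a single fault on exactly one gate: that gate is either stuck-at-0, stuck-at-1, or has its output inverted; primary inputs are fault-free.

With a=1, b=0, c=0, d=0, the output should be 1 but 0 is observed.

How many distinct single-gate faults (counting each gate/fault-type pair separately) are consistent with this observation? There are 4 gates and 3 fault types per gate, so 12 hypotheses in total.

Fault-free: M1=1, M2=0, M3=0, M4=1 → 1. Observed 0.
  M1 stuck-at-0: output 1 ✗
  M1 stuck-at-1: output 1 ✗
  M1 inverted output: output 1 ✗
  M2 stuck-at-0: output 1 ✗
  M2 stuck-at-1: output 0 ✓
  M2 inverted output: output 0 ✓
  M3 stuck-at-0: output 1 ✗
  M3 stuck-at-1: output 1 ✗
  M3 inverted output: output 1 ✗
  M4 stuck-at-0: output 0 ✓
  M4 stuck-at-1: output 1 ✗
  M4 inverted output: output 0 ✓
Consistent faults: {M2 stuck-at-1, M2 inverted output, M4 stuck-at-0, M4 inverted output} — 4 in all.

4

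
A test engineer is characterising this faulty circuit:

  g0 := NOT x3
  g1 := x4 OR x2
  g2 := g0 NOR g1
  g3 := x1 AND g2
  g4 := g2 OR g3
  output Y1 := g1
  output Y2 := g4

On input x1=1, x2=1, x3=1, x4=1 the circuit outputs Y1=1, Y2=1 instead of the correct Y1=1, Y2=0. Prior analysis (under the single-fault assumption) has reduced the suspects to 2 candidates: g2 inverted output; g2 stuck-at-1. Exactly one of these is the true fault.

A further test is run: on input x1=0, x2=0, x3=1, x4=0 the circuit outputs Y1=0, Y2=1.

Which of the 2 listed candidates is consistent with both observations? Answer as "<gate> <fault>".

g2 stuck-at-1

Evaluate each candidate on input x1=0, x2=0, x3=1, x4=0:
  g2 inverted output: g0=0, g1=0, g2=0 [inverted output], g3=0, g4=0 → Y1=0, Y2=0 — eliminated
  g2 stuck-at-1: g0=0, g1=0, g2=1 [stuck-at-1], g3=0, g4=1 → Y1=0, Y2=1 — matches
Only g2 stuck-at-1 reproduces the observed Y1=0, Y2=1.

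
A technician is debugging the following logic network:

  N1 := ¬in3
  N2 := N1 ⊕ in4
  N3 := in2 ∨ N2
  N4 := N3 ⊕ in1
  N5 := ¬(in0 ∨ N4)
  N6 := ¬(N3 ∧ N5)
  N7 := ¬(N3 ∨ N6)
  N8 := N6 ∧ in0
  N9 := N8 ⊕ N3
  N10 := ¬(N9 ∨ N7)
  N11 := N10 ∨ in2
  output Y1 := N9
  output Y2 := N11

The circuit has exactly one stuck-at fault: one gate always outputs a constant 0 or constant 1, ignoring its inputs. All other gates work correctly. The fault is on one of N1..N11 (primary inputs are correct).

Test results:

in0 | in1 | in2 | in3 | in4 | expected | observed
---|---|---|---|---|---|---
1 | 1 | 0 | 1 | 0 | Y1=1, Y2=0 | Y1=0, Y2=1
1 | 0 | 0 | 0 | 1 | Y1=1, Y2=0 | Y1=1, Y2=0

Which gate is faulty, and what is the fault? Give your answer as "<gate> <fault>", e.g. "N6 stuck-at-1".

N1 stuck-at-1

Fault-free values for test 1 (in0=1, in1=1, in2=0, in3=1, in4=0): N1=0, N2=0, N3=0, N4=1, N5=0, N6=1, N7=0, N8=1, N9=1, N10=0, N11=0, giving Y1=1, Y2=0. Observed Y1=0, Y2=1.
Test 1: faults giving observed Y1=0, Y2=1 are {N1 stuck-at-1, N2 stuck-at-1, N3 stuck-at-1, N8 stuck-at-0, N9 stuck-at-0}.
Test 2 (in0=1, in1=0, in2=0, in3=0, in4=1): fault-free N1=1, N2=0, N3=0, N4=0, N5=0, N6=1, N7=0, N8=1, N9=1, N10=0, N11=0 → Y1=1, Y2=0; observed Y1=1, Y2=0. Eliminates N2 stuck-at-1, N3 stuck-at-1, N8 stuck-at-0, N9 stuck-at-0.
Only N1 stuck-at-1 is consistent with every test.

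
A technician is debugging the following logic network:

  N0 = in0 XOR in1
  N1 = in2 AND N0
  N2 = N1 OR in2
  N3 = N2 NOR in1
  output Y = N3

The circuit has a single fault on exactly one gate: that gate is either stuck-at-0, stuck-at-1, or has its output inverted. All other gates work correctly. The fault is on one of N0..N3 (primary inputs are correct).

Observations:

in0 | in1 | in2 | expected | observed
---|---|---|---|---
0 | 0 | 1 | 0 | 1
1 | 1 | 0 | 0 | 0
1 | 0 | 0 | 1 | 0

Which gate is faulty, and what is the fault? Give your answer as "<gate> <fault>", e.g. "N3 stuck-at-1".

Fault-free values for test 1 (in0=0, in1=0, in2=1): N0=0, N1=0, N2=1, N3=0, giving Y=0. Observed 1.
Test 1: faults giving observed 1 are {N2 stuck-at-0, N2 inverted output, N3 stuck-at-1, N3 inverted output}.
Test 2 (in0=1, in1=1, in2=0): fault-free N0=0, N1=0, N2=0, N3=0 → 0; observed 0. Eliminates N3 stuck-at-1, N3 inverted output.
Test 3 (in0=1, in1=0, in2=0): fault-free N0=1, N1=0, N2=0, N3=1 → 1; observed 0. Eliminates N2 stuck-at-0.
Only N2 inverted output is consistent with every test.

N2 inverted output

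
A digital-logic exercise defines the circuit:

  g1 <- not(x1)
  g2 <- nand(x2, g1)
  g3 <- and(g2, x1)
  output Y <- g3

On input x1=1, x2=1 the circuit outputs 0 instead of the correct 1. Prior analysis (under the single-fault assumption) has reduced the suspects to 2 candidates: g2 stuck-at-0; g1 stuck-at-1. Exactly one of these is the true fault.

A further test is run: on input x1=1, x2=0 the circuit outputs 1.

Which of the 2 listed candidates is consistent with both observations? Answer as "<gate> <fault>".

g1 stuck-at-1

Evaluate each candidate on input x1=1, x2=0:
  g2 stuck-at-0: g1=0, g2=0 [stuck-at-0], g3=0 → 0 — eliminated
  g1 stuck-at-1: g1=1 [stuck-at-1], g2=1, g3=1 → 1 — matches
Only g1 stuck-at-1 reproduces the observed 1.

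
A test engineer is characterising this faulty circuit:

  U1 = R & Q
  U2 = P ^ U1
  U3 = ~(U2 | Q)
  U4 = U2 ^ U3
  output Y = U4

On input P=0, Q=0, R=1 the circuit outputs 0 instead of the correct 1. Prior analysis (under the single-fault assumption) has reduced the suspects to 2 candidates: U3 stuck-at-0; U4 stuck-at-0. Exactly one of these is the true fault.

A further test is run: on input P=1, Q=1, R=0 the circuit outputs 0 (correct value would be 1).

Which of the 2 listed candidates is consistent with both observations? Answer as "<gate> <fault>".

U4 stuck-at-0

Evaluate each candidate on input P=1, Q=1, R=0:
  U3 stuck-at-0: U1=0, U2=1, U3=0 [stuck-at-0], U4=1 → 1 — eliminated
  U4 stuck-at-0: U1=0, U2=1, U3=0, U4=0 [stuck-at-0] → 0 — matches
Only U4 stuck-at-0 reproduces the observed 0.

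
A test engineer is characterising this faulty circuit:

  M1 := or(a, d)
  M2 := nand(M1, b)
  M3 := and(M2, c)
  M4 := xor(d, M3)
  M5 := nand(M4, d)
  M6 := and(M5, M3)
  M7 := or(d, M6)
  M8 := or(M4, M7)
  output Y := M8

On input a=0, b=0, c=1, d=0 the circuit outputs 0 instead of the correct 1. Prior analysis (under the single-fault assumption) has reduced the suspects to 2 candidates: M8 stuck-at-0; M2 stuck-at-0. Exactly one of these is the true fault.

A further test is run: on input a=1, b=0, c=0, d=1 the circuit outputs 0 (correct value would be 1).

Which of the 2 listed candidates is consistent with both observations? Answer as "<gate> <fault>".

M8 stuck-at-0

Evaluate each candidate on input a=1, b=0, c=0, d=1:
  M8 stuck-at-0: M1=1, M2=1, M3=0, M4=1, M5=0, M6=0, M7=1, M8=0 [stuck-at-0] → 0 — matches
  M2 stuck-at-0: M1=1, M2=0 [stuck-at-0], M3=0, M4=1, M5=0, M6=0, M7=1, M8=1 → 1 — eliminated
Only M8 stuck-at-0 reproduces the observed 0.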